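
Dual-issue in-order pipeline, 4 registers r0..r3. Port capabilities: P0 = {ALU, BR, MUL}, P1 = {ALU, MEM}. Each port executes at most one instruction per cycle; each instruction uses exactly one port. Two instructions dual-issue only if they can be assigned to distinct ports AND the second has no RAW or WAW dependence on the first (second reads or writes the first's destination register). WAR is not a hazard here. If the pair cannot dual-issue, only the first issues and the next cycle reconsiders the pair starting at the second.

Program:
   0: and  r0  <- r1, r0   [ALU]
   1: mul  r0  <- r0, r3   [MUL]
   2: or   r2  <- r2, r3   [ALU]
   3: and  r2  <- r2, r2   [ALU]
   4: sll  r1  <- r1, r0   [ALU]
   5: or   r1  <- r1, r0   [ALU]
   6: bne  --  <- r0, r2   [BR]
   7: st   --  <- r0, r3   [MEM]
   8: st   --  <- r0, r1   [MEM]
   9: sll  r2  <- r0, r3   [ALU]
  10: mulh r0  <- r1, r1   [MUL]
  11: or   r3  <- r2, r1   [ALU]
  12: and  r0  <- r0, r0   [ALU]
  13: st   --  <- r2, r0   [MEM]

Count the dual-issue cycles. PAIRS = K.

PAIRS = 5

[0] i0  and.ALU  -- RAW+WAW r0
[1] i1+i2  mul.MUL;or.ALU  -- pair
[2] i3+i4  and.ALU;sll.ALU  -- pair
[3] i5+i6  or.ALU;bne.BR  -- pair
[4] i7  st.MEM  -- no-port MEM/MEM
[5] i8+i9  st.MEM;sll.ALU  -- pair
[6] i10+i11  mulh.MUL;or.ALU  -- pair
[7] i12  and.ALU  -- RAW r0
[8] i13  st.MEM  -- tail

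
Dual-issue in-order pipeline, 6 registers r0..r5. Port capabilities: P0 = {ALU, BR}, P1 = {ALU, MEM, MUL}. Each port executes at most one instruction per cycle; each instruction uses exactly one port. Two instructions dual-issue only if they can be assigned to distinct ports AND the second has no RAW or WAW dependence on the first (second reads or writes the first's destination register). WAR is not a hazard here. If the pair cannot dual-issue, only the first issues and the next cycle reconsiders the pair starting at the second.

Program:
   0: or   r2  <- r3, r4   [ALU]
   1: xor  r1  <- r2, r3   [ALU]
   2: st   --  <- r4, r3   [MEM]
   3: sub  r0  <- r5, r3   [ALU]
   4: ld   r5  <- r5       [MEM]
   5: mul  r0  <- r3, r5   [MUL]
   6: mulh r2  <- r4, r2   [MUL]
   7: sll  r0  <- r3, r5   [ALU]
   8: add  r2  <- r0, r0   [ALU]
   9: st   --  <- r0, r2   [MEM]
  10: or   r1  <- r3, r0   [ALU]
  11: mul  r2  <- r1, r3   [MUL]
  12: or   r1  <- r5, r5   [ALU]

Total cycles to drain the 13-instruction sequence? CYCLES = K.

CYCLES = 8

c0: i0 or  RAW r2
c1: i1+i2 xor st  pair
c2: i3+i4 sub ld  pair
c3: i5 mul  no-port MUL/MUL
c4: i6+i7 mulh sll  pair
c5: i8 add  RAW r2
c6: i9+i10 st or  pair
c7: i11+i12 mul or  pair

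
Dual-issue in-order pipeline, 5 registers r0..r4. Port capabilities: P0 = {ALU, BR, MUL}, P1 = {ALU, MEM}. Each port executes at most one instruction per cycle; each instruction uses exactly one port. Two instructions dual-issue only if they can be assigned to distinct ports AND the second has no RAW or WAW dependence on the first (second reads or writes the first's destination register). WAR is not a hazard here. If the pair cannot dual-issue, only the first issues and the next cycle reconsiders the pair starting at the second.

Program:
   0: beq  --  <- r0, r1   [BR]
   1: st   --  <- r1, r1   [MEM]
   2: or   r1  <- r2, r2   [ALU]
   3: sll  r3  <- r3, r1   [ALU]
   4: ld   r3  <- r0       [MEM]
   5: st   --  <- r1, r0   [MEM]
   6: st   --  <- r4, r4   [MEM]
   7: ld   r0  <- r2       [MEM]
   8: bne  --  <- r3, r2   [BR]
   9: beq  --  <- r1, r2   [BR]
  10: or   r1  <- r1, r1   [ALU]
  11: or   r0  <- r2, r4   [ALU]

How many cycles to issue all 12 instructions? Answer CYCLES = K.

CYCLES = 9

  cy0 -> i0+i1 (beq.BR st.MEM) dual
  cy1 -> i2 (or.ALU) RAW r1
  cy2 -> i3 (sll.ALU) WAW r3
  cy3 -> i4 (ld.MEM) no-port MEM/MEM
  cy4 -> i5 (st.MEM) no-port MEM/MEM
  cy5 -> i6 (st.MEM) no-port MEM/MEM
  cy6 -> i7+i8 (ld.MEM bne.BR) dual
  cy7 -> i9+i10 (beq.BR or.ALU) dual
  cy8 -> i11 (or.ALU) tail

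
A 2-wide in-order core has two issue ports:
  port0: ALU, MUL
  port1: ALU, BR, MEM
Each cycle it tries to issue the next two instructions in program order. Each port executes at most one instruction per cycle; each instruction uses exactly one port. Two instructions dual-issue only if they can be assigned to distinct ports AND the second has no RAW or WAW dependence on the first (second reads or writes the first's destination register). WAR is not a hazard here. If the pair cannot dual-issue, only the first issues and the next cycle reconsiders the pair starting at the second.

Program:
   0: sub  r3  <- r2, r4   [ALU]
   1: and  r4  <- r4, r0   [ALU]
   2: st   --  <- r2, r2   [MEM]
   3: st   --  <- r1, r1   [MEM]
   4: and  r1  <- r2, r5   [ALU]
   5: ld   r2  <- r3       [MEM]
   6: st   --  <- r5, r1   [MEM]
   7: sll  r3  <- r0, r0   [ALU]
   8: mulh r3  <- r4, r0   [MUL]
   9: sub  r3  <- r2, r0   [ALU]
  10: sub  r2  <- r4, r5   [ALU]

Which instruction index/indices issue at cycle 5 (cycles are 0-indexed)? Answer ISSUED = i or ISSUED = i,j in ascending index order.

ISSUED = 8

0. sub.ALU+and.ALU @i0+i1  | 2-wide
1. st.MEM @i2  | no-port MEM/MEM
2. st.MEM+and.ALU @i3+i4  | 2-wide
3. ld.MEM @i5  | no-port MEM/MEM
4. st.MEM+sll.ALU @i6+i7  | 2-wide
5. mulh.MUL @i8  | WAW r3
6. sub.ALU+sub.ALU @i9+i10  | 2-wide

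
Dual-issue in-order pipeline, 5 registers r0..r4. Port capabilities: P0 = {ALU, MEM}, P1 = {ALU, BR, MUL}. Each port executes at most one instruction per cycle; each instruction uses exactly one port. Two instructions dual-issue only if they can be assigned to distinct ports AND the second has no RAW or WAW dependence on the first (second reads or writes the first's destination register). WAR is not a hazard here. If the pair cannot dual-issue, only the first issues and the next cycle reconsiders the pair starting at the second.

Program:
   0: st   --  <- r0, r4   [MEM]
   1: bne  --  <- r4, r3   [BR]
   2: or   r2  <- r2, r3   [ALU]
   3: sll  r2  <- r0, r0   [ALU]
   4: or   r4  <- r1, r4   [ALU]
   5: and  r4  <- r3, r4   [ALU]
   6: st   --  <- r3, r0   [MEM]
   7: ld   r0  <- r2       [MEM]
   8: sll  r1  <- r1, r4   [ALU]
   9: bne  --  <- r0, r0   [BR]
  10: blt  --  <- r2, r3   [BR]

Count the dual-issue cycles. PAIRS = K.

0. st/bne @i0+i1  | pair
1. or @i2  | WAW r2
2. sll/or @i3+i4  | pair
3. and/st @i5+i6  | pair
4. ld/sll @i7+i8  | pair
5. bne @i9  | no-port BR/BR
6. blt @i10  | tail

PAIRS = 4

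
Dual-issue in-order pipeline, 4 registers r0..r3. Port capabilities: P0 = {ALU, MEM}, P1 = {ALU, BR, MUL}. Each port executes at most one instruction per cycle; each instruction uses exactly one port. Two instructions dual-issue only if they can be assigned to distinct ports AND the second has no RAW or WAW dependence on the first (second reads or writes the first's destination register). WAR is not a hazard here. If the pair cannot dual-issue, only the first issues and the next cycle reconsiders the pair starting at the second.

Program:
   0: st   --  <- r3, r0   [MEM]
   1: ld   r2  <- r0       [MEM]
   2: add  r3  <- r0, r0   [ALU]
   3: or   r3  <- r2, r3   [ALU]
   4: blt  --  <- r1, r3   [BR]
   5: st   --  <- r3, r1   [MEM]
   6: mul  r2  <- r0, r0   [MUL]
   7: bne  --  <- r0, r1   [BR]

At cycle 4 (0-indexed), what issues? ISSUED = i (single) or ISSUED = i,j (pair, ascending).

ISSUED = 6

t=0 i0:st.MEM ; no-port MEM/MEM
t=1 i1+i2:ld.MEM;add.ALU ; 2-wide
t=2 i3:or.ALU ; RAW r3
t=3 i4+i5:blt.BR;st.MEM ; 2-wide
t=4 i6:mul.MUL ; no-port MUL/BR
t=5 i7:bne.BR ; tail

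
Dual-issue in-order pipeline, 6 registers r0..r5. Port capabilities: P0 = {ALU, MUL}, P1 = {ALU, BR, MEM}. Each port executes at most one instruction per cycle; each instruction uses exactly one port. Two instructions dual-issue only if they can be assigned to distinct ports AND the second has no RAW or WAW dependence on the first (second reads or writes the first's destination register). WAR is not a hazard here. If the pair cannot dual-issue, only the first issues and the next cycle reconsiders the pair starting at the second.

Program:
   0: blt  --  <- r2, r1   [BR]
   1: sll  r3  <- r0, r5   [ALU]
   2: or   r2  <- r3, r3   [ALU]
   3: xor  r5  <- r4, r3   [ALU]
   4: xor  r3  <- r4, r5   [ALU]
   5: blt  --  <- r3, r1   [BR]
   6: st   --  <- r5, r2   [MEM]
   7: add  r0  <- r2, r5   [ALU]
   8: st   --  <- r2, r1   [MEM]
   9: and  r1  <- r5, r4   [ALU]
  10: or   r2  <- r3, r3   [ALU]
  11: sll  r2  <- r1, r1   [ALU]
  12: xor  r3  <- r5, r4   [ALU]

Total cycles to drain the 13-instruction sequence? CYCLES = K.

CYCLES = 8

  cy0 -> i0&i1 (blt.BR sll.ALU) 2-wide
  cy1 -> i2&i3 (or.ALU xor.ALU) 2-wide
  cy2 -> i4 (xor.ALU) RAW r3
  cy3 -> i5 (blt.BR) no-port BR/MEM
  cy4 -> i6&i7 (st.MEM add.ALU) 2-wide
  cy5 -> i8&i9 (st.MEM and.ALU) 2-wide
  cy6 -> i10 (or.ALU) WAW r2
  cy7 -> i11&i12 (sll.ALU xor.ALU) 2-wide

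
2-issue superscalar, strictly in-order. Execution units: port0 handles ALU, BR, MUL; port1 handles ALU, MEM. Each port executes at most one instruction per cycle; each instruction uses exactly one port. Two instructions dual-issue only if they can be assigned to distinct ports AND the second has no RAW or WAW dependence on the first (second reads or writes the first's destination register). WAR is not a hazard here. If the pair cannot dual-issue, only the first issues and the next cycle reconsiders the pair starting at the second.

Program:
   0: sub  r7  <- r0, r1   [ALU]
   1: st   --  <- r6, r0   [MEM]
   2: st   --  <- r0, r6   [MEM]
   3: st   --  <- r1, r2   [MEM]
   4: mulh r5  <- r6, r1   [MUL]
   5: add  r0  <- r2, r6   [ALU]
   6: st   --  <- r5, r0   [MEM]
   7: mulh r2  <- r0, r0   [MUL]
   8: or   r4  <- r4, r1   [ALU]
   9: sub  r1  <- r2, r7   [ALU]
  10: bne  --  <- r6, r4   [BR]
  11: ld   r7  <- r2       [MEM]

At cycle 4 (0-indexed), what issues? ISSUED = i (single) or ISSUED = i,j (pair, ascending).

ISSUED = 6,7

0. sub;st @i0+i1  | 2-wide
1. st @i2  | no-port MEM/MEM
2. st;mulh @i3+i4  | 2-wide
3. add @i5  | RAW r0
4. st;mulh @i6+i7  | 2-wide
5. or;sub @i8+i9  | 2-wide
6. bne;ld @i10+i11  | 2-wide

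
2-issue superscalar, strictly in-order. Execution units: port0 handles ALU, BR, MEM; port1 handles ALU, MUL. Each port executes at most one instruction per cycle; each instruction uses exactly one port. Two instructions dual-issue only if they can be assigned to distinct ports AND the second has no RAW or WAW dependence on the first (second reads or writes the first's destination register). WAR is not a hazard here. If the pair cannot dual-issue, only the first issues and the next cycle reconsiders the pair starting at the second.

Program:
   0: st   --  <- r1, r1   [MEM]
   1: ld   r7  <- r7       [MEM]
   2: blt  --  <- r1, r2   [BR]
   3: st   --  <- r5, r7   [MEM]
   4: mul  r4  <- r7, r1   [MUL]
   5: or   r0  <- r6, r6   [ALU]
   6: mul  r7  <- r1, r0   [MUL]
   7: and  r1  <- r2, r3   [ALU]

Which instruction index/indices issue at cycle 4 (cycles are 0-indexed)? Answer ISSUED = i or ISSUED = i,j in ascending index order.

ISSUED = 5

[0] i0  st.MEM  -- no-port MEM/MEM
[1] i1  ld.MEM  -- no-port MEM/BR
[2] i2  blt.BR  -- no-port BR/MEM
[3] i3&i4  st.MEM;mul.MUL  -- dual
[4] i5  or.ALU  -- RAW r0
[5] i6&i7  mul.MUL;and.ALU  -- dual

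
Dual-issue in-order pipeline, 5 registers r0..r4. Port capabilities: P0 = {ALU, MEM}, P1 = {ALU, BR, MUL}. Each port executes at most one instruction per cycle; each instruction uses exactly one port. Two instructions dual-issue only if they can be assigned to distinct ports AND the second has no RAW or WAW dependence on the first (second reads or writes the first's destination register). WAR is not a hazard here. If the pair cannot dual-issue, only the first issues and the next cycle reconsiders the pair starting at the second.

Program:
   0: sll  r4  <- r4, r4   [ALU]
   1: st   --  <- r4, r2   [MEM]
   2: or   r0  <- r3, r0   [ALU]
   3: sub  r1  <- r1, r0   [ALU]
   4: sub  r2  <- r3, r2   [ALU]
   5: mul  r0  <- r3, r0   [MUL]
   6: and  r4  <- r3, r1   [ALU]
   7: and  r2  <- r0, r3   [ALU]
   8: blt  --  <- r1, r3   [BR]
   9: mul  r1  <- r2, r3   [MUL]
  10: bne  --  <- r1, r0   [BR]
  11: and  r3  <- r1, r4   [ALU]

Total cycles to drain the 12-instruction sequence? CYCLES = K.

CYCLES = 7

0. sll.ALU @i0  | RAW r4
1. st.MEM/or.ALU @i1,i2  | dual
2. sub.ALU/sub.ALU @i3,i4  | dual
3. mul.MUL/and.ALU @i5,i6  | dual
4. and.ALU/blt.BR @i7,i8  | dual
5. mul.MUL @i9  | no-port MUL/BR
6. bne.BR/and.ALU @i10,i11  | dual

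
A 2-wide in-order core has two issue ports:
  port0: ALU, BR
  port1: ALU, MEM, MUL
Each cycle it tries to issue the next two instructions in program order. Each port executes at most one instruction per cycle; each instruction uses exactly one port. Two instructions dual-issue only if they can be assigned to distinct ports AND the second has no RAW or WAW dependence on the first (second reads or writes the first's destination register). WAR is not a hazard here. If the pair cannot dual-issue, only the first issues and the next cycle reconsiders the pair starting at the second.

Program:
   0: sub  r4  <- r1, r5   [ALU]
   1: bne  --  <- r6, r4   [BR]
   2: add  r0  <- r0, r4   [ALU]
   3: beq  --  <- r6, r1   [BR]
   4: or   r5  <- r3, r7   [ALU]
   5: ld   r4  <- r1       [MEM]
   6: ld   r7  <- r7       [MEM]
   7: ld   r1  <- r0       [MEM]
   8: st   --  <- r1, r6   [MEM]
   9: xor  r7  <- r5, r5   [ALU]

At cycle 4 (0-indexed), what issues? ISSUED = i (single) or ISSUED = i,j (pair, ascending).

ISSUED = 6

0. sub @i0  | RAW r4
1. bne+add @i1,i2  | 2-wide
2. beq+or @i3,i4  | 2-wide
3. ld @i5  | no-port MEM/MEM
4. ld @i6  | no-port MEM/MEM
5. ld @i7  | no-port MEM/MEM
6. st+xor @i8,i9  | 2-wide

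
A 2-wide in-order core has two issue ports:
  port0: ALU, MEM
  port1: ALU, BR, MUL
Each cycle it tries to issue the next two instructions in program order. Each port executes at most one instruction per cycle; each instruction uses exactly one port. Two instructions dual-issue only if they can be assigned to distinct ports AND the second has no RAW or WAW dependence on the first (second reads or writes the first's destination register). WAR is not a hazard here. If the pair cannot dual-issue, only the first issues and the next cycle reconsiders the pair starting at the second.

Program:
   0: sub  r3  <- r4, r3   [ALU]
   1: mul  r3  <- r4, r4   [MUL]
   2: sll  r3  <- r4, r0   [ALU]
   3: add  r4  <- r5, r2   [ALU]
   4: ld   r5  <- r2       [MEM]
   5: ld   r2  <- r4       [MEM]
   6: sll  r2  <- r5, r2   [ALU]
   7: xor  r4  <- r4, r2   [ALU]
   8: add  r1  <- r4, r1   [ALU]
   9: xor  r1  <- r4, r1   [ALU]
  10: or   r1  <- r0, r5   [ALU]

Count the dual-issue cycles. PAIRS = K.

PAIRS = 1

  cy0 -> i0 (sub.ALU) WAW r3
  cy1 -> i1 (mul.MUL) WAW r3
  cy2 -> i2/i3 (sll.ALU/add.ALU) dual
  cy3 -> i4 (ld.MEM) no-port MEM/MEM
  cy4 -> i5 (ld.MEM) RAW+WAW r2
  cy5 -> i6 (sll.ALU) RAW r2
  cy6 -> i7 (xor.ALU) RAW r4
  cy7 -> i8 (add.ALU) RAW+WAW r1
  cy8 -> i9 (xor.ALU) WAW r1
  cy9 -> i10 (or.ALU) tail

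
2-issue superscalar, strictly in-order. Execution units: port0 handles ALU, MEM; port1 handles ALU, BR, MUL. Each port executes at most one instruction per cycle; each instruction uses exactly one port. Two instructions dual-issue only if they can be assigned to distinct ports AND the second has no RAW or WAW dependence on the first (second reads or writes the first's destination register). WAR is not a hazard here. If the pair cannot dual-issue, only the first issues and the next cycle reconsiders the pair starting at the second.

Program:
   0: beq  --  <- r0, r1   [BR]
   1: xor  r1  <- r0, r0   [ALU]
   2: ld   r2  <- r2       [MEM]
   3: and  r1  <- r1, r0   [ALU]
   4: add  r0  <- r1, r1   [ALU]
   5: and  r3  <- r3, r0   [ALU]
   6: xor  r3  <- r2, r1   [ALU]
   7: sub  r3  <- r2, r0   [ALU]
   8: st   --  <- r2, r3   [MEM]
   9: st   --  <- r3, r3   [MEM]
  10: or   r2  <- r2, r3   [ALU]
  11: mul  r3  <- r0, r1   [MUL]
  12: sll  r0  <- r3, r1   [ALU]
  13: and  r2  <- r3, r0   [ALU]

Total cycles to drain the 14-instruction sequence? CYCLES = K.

c0: i0+i1 beq;xor  2-wide
c1: i2+i3 ld;and  2-wide
c2: i4 add  RAW r0
c3: i5 and  WAW r3
c4: i6 xor  WAW r3
c5: i7 sub  RAW r3
c6: i8 st  no-port MEM/MEM
c7: i9+i10 st;or  2-wide
c8: i11 mul  RAW r3
c9: i12 sll  RAW r0
c10: i13 and  tail

CYCLES = 11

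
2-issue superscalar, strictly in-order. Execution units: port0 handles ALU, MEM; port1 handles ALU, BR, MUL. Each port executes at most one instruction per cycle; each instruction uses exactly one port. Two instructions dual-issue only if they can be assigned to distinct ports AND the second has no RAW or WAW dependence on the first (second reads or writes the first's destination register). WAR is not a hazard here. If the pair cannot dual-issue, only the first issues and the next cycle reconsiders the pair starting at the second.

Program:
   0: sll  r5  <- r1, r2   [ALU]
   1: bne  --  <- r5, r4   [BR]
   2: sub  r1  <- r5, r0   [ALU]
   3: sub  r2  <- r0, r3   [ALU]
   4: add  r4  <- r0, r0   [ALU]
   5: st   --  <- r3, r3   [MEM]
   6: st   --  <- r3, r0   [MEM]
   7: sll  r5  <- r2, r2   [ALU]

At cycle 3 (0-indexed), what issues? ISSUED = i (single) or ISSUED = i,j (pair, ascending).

  cy0 -> i0 (sll) RAW r5
  cy1 -> i1&i2 (bne;sub) dual
  cy2 -> i3&i4 (sub;add) dual
  cy3 -> i5 (st) no-port MEM/MEM
  cy4 -> i6&i7 (st;sll) dual

ISSUED = 5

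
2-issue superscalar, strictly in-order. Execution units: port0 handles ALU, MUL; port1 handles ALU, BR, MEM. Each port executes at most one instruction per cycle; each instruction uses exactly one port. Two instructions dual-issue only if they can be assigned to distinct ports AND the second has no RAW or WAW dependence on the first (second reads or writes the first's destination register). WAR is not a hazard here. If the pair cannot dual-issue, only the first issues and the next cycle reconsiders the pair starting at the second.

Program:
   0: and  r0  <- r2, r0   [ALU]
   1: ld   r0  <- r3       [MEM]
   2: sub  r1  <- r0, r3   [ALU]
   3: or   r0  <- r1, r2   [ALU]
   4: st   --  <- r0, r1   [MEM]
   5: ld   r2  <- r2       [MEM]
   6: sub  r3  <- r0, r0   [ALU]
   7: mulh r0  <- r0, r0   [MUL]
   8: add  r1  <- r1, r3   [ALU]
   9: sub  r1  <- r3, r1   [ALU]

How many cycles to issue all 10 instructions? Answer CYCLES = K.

CYCLES = 8

#0 head=0: and i0 WAW r0
#1 head=1: ld i1 RAW r0
#2 head=2: sub i2 RAW r1
#3 head=3: or i3 RAW r0
#4 head=4: st i4 no-port MEM/MEM
#5 head=5: ld/sub i5/i6 dual
#6 head=7: mulh/add i7/i8 dual
#7 head=9: sub i9 tail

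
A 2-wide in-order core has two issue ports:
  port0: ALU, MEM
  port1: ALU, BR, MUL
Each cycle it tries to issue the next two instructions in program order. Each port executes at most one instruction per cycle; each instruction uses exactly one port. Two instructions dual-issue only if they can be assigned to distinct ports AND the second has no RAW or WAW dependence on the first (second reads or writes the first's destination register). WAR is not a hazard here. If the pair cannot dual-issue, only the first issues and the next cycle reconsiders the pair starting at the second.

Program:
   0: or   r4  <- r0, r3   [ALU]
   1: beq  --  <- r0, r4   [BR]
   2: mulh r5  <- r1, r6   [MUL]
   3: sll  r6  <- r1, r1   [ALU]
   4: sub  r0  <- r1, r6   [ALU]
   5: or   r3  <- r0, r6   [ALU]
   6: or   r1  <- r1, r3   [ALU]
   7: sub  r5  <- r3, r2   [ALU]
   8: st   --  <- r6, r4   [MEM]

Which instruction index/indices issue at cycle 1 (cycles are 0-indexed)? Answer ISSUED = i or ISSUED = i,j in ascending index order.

ISSUED = 1

0. or.ALU @i0  | RAW r4
1. beq.BR @i1  | no-port BR/MUL
2. mulh.MUL;sll.ALU @i2,i3  | 2-wide
3. sub.ALU @i4  | RAW r0
4. or.ALU @i5  | RAW r3
5. or.ALU;sub.ALU @i6,i7  | 2-wide
6. st.MEM @i8  | tail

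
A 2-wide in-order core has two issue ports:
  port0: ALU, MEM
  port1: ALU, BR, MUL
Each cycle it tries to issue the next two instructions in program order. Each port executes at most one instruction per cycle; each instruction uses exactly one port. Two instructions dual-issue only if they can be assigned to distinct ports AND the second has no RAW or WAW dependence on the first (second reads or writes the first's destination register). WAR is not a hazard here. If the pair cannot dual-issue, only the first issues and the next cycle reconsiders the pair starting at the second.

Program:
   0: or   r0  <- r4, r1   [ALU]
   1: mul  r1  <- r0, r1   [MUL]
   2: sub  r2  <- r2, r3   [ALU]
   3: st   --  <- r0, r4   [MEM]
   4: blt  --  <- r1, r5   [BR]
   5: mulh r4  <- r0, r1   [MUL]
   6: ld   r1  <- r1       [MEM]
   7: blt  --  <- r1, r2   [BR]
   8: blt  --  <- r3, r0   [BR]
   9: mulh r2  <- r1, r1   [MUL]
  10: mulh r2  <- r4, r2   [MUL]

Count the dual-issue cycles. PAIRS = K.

PAIRS = 3

c0: i0 or.ALU  RAW r0
c1: i1/i2 mul.MUL;sub.ALU  dual
c2: i3/i4 st.MEM;blt.BR  dual
c3: i5/i6 mulh.MUL;ld.MEM  dual
c4: i7 blt.BR  no-port BR/BR
c5: i8 blt.BR  no-port BR/MUL
c6: i9 mulh.MUL  no-port MUL/MUL
c7: i10 mulh.MUL  tail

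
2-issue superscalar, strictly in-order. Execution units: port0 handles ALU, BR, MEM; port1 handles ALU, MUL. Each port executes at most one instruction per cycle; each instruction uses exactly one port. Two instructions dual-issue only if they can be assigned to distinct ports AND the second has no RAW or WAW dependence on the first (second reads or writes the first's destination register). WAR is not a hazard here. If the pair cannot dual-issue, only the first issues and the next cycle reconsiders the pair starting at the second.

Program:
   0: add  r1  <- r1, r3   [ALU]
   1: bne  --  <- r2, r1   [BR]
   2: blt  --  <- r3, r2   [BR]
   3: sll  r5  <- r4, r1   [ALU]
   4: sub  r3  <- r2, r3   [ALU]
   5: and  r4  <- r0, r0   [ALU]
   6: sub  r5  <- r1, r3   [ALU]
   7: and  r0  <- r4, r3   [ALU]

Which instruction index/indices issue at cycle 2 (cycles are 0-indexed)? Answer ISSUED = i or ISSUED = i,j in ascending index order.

c0: i0 add  RAW r1
c1: i1 bne  no-port BR/BR
c2: i2,i3 blt sll  pair
c3: i4,i5 sub and  pair
c4: i6,i7 sub and  pair

ISSUED = 2,3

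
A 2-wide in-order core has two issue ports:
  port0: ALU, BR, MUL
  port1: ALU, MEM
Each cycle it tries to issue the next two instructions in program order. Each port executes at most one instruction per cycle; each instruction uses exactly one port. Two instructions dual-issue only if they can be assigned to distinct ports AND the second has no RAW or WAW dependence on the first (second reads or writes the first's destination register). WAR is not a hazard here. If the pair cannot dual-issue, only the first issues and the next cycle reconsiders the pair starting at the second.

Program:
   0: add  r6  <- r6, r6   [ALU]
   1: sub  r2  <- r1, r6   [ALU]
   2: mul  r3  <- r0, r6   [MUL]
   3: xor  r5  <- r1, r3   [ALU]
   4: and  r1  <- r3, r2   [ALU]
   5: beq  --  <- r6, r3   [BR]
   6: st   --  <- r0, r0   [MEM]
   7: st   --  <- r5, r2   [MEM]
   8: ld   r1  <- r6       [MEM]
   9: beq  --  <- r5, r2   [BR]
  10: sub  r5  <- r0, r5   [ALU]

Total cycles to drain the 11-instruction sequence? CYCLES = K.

[0] i0  add  -- RAW r6
[1] i1,i2  sub;mul  -- dual
[2] i3,i4  xor;and  -- dual
[3] i5,i6  beq;st  -- dual
[4] i7  st  -- no-port MEM/MEM
[5] i8,i9  ld;beq  -- dual
[6] i10  sub  -- tail

CYCLES = 7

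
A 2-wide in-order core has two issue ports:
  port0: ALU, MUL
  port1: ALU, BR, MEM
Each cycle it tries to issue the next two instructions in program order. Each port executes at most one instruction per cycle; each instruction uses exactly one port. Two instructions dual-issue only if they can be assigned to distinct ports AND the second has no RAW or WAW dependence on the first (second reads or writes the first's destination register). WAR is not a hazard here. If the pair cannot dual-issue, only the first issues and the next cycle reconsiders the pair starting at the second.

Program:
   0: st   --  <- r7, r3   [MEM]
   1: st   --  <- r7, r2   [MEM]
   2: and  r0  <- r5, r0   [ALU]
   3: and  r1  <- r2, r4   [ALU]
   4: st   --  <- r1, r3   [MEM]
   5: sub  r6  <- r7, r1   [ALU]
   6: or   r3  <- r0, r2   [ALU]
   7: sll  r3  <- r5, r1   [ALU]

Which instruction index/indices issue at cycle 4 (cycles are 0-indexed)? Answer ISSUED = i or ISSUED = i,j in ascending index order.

c0: i0 st  no-port MEM/MEM
c1: i1+i2 st and  dual
c2: i3 and  RAW r1
c3: i4+i5 st sub  dual
c4: i6 or  WAW r3
c5: i7 sll  tail

ISSUED = 6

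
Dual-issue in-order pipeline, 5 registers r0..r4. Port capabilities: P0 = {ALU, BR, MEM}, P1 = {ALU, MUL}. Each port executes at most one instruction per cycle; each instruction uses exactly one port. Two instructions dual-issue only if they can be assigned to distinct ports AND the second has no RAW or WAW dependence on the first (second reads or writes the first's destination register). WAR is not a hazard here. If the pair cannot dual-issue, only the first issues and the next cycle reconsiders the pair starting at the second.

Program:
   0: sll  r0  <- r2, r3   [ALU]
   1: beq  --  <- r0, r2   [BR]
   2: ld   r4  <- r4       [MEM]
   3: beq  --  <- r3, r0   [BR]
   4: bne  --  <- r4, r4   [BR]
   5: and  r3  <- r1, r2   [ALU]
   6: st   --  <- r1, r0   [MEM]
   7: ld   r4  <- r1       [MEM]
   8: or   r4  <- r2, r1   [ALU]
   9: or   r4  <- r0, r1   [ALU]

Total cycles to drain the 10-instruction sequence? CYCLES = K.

0. sll @i0  | RAW r0
1. beq @i1  | no-port BR/MEM
2. ld @i2  | no-port MEM/BR
3. beq @i3  | no-port BR/BR
4. bne and @i4&i5  | 2-wide
5. st @i6  | no-port MEM/MEM
6. ld @i7  | WAW r4
7. or @i8  | WAW r4
8. or @i9  | tail

CYCLES = 9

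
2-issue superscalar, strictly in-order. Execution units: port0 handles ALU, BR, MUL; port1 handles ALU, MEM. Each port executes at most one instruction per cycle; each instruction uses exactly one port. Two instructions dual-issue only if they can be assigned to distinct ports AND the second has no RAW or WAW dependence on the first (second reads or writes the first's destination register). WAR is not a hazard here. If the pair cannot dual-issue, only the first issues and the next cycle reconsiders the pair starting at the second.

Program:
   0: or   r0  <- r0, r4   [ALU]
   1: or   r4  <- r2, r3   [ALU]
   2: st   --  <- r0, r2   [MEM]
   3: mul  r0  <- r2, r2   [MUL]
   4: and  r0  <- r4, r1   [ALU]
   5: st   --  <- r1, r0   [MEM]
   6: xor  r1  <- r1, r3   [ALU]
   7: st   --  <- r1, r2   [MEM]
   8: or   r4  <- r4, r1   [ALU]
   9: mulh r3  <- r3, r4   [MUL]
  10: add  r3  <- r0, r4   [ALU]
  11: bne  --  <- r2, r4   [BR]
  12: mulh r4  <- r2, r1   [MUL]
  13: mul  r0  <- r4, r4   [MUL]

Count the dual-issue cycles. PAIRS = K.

[0] i0,i1  or.ALU+or.ALU  -- 2-wide
[1] i2,i3  st.MEM+mul.MUL  -- 2-wide
[2] i4  and.ALU  -- RAW r0
[3] i5,i6  st.MEM+xor.ALU  -- 2-wide
[4] i7,i8  st.MEM+or.ALU  -- 2-wide
[5] i9  mulh.MUL  -- WAW r3
[6] i10,i11  add.ALU+bne.BR  -- 2-wide
[7] i12  mulh.MUL  -- no-port MUL/MUL
[8] i13  mul.MUL  -- tail

PAIRS = 5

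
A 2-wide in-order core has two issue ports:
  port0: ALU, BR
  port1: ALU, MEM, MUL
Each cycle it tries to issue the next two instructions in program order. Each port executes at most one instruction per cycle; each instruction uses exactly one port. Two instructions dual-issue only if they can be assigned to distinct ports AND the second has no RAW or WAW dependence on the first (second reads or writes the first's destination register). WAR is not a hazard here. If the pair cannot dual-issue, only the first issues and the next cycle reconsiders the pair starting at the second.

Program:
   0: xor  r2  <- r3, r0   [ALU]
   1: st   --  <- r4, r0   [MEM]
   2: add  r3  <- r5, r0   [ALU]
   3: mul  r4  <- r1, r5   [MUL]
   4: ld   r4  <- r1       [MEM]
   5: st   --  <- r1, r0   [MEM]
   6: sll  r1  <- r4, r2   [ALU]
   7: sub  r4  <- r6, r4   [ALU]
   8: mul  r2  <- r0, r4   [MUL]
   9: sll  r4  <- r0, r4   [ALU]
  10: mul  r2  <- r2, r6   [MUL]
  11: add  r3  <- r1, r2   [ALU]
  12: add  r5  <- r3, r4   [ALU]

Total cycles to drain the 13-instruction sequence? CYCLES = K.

CYCLES = 9

#0 head=0: xor/st i0&i1 pair
#1 head=2: add/mul i2&i3 pair
#2 head=4: ld i4 no-port MEM/MEM
#3 head=5: st/sll i5&i6 pair
#4 head=7: sub i7 RAW r4
#5 head=8: mul/sll i8&i9 pair
#6 head=10: mul i10 RAW r2
#7 head=11: add i11 RAW r3
#8 head=12: add i12 tail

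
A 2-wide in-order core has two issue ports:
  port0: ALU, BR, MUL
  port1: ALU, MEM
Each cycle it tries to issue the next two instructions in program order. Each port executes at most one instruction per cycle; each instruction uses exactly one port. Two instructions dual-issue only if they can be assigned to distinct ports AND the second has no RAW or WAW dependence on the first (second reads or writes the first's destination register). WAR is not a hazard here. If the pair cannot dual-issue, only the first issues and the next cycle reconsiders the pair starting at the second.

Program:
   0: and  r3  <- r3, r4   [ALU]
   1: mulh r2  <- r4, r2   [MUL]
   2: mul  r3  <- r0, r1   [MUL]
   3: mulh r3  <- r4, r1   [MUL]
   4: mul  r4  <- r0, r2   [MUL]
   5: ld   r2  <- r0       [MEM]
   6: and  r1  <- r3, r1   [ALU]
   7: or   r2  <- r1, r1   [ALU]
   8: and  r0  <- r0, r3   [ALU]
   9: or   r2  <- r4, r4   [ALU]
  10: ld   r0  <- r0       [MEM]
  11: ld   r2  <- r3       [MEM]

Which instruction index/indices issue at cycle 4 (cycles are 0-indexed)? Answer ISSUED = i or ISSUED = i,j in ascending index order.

ISSUED = 6

[0] i0/i1  and mulh  -- dual
[1] i2  mul  -- no-port MUL/MUL
[2] i3  mulh  -- no-port MUL/MUL
[3] i4/i5  mul ld  -- dual
[4] i6  and  -- RAW r1
[5] i7/i8  or and  -- dual
[6] i9/i10  or ld  -- dual
[7] i11  ld  -- tail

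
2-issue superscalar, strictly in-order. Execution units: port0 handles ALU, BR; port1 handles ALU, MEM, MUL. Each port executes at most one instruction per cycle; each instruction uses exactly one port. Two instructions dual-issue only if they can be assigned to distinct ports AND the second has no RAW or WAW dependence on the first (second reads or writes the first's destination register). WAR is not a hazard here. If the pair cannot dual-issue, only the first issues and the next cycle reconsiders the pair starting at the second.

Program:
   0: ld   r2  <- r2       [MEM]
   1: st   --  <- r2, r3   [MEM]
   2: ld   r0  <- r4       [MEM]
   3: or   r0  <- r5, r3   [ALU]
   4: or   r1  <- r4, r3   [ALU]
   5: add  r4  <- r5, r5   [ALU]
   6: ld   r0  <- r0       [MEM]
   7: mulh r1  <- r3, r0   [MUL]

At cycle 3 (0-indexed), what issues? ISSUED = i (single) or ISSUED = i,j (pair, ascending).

ISSUED = 3,4

0. ld.MEM @i0  | no-port MEM/MEM
1. st.MEM @i1  | no-port MEM/MEM
2. ld.MEM @i2  | WAW r0
3. or.ALU/or.ALU @i3+i4  | 2-wide
4. add.ALU/ld.MEM @i5+i6  | 2-wide
5. mulh.MUL @i7  | tail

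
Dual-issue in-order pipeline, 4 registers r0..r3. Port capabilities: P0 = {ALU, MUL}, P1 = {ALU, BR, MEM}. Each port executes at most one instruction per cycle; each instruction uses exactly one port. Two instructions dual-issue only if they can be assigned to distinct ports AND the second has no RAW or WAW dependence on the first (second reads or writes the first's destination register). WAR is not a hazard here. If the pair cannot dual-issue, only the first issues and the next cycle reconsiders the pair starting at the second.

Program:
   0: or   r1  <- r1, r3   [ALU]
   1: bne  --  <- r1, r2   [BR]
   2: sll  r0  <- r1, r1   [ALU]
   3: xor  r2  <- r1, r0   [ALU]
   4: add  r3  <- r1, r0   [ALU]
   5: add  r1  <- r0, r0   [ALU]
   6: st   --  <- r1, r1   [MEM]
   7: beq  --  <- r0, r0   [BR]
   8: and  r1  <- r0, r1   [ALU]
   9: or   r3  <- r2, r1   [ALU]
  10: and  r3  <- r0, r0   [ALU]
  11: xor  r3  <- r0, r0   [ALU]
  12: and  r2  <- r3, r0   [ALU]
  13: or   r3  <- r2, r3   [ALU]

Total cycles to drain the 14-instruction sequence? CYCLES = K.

0. or @i0  | RAW r1
1. bne;sll @i1&i2  | dual
2. xor;add @i3&i4  | dual
3. add @i5  | RAW r1
4. st @i6  | no-port MEM/BR
5. beq;and @i7&i8  | dual
6. or @i9  | WAW r3
7. and @i10  | WAW r3
8. xor @i11  | RAW r3
9. and @i12  | RAW r2
10. or @i13  | tail

CYCLES = 11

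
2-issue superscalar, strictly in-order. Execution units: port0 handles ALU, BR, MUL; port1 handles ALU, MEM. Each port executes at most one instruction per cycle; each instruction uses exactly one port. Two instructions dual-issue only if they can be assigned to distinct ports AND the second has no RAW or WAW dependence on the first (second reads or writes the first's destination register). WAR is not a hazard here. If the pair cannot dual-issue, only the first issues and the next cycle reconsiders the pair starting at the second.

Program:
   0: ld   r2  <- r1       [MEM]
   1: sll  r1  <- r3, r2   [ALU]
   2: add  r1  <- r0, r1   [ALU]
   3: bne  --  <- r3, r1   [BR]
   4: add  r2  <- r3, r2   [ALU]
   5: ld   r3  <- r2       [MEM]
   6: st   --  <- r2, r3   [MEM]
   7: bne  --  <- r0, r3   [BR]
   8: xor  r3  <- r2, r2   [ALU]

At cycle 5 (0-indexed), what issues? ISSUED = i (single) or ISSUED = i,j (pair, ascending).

c0: i0 ld  RAW r2
c1: i1 sll  RAW+WAW r1
c2: i2 add  RAW r1
c3: i3+i4 bne;add  2-wide
c4: i5 ld  no-port MEM/MEM
c5: i6+i7 st;bne  2-wide
c6: i8 xor  tail

ISSUED = 6,7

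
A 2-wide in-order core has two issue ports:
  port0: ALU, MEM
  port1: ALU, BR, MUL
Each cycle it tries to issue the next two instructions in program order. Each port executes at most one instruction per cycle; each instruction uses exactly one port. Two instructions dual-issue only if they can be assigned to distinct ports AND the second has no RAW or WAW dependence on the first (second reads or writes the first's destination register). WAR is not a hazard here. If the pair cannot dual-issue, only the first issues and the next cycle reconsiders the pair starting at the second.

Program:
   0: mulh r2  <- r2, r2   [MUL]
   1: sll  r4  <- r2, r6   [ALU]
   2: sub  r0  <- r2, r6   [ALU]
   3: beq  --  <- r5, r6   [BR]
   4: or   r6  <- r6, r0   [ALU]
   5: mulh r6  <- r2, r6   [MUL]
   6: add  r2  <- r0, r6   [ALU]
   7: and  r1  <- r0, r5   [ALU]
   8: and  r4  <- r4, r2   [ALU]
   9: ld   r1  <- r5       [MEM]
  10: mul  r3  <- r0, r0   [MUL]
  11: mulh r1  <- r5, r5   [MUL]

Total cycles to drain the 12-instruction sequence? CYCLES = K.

0. mulh.MUL @i0  | RAW r2
1. sll.ALU;sub.ALU @i1,i2  | 2-wide
2. beq.BR;or.ALU @i3,i4  | 2-wide
3. mulh.MUL @i5  | RAW r6
4. add.ALU;and.ALU @i6,i7  | 2-wide
5. and.ALU;ld.MEM @i8,i9  | 2-wide
6. mul.MUL @i10  | no-port MUL/MUL
7. mulh.MUL @i11  | tail

CYCLES = 8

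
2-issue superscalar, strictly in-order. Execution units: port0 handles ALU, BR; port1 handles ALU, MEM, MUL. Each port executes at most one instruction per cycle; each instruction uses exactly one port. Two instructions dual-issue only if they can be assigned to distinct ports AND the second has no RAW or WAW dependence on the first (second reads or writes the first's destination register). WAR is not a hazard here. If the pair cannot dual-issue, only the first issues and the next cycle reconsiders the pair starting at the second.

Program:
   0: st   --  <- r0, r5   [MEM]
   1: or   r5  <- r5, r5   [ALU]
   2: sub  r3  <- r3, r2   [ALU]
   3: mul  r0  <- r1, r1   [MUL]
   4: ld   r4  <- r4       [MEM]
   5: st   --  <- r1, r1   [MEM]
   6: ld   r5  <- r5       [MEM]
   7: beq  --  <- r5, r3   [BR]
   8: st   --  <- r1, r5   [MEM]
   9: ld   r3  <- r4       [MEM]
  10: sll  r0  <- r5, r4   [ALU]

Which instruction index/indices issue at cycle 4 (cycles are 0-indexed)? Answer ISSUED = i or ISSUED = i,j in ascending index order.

t=0 i0,i1:st/or ; pair
t=1 i2,i3:sub/mul ; pair
t=2 i4:ld ; no-port MEM/MEM
t=3 i5:st ; no-port MEM/MEM
t=4 i6:ld ; RAW r5
t=5 i7,i8:beq/st ; pair
t=6 i9,i10:ld/sll ; pair

ISSUED = 6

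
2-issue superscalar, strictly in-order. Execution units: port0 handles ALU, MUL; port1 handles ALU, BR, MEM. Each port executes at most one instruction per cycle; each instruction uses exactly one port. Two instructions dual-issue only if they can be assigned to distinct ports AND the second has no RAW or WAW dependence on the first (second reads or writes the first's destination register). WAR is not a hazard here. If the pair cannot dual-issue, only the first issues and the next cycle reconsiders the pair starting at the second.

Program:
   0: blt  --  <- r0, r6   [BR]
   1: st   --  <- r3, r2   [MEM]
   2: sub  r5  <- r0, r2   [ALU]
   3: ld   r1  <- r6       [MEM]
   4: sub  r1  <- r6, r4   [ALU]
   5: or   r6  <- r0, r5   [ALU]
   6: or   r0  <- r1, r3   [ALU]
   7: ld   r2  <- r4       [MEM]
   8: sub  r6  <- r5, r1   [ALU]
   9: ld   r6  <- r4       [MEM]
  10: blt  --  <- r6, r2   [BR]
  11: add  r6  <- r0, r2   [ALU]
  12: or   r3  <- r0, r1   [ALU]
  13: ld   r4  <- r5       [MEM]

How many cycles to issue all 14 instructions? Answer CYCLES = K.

  cy0 -> i0 (blt) no-port BR/MEM
  cy1 -> i1&i2 (st;sub) 2-wide
  cy2 -> i3 (ld) WAW r1
  cy3 -> i4&i5 (sub;or) 2-wide
  cy4 -> i6&i7 (or;ld) 2-wide
  cy5 -> i8 (sub) WAW r6
  cy6 -> i9 (ld) no-port MEM/BR
  cy7 -> i10&i11 (blt;add) 2-wide
  cy8 -> i12&i13 (or;ld) 2-wide

CYCLES = 9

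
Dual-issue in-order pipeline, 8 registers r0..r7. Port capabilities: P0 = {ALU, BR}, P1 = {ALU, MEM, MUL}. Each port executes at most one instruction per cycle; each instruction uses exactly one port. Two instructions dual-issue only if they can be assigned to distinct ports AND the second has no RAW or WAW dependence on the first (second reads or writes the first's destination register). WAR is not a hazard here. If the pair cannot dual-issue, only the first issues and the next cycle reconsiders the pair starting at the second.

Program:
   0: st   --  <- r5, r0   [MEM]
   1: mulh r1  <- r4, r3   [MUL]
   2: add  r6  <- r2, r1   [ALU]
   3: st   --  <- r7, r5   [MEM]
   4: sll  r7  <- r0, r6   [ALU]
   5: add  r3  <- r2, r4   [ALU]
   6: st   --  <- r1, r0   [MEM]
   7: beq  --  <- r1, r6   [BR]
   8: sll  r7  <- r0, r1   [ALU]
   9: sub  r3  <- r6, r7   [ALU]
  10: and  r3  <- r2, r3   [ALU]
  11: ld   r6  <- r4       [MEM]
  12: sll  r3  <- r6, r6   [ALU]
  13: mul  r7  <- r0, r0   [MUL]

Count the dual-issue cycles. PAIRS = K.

PAIRS = 5

  cy0 -> i0 (st.MEM) no-port MEM/MUL
  cy1 -> i1 (mulh.MUL) RAW r1
  cy2 -> i2/i3 (add.ALU;st.MEM) 2-wide
  cy3 -> i4/i5 (sll.ALU;add.ALU) 2-wide
  cy4 -> i6/i7 (st.MEM;beq.BR) 2-wide
  cy5 -> i8 (sll.ALU) RAW r7
  cy6 -> i9 (sub.ALU) RAW+WAW r3
  cy7 -> i10/i11 (and.ALU;ld.MEM) 2-wide
  cy8 -> i12/i13 (sll.ALU;mul.MUL) 2-wide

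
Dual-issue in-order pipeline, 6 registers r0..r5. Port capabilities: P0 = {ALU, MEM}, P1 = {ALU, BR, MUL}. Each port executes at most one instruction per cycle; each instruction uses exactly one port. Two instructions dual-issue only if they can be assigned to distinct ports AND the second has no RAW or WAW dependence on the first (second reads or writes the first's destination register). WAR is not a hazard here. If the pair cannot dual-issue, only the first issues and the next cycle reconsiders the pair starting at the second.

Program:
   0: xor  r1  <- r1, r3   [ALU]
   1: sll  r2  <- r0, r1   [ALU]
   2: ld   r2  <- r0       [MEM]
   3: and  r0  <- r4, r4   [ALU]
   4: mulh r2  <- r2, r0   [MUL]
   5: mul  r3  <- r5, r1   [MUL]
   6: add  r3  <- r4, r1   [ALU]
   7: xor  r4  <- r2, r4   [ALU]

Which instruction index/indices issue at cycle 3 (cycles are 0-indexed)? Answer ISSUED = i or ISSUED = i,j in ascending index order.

ISSUED = 4

0. xor @i0  | RAW r1
1. sll @i1  | WAW r2
2. ld/and @i2,i3  | 2-wide
3. mulh @i4  | no-port MUL/MUL
4. mul @i5  | WAW r3
5. add/xor @i6,i7  | 2-wide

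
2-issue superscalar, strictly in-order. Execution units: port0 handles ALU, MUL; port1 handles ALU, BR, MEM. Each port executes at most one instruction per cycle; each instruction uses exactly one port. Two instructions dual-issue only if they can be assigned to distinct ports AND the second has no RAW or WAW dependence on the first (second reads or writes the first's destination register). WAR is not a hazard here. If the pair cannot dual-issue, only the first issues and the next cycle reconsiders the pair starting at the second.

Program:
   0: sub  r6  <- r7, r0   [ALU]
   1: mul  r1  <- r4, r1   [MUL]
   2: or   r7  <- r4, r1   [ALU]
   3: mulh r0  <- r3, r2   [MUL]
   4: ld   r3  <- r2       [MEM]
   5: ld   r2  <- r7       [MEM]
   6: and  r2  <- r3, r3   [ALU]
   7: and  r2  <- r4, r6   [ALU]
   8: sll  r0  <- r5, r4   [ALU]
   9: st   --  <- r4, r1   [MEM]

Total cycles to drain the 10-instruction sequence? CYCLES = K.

t=0 i0/i1:sub/mul ; dual
t=1 i2/i3:or/mulh ; dual
t=2 i4:ld ; no-port MEM/MEM
t=3 i5:ld ; WAW r2
t=4 i6:and ; WAW r2
t=5 i7/i8:and/sll ; dual
t=6 i9:st ; tail

CYCLES = 7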